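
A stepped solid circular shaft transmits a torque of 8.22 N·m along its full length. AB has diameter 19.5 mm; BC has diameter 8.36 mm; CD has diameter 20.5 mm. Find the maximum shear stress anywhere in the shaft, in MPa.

71.7 MPa

Under the same torque, τ_max = 16T/(πd³) is largest where d is smallest — segment BC (d = 8.36 mm).
τ_max = 16·8.220/(π·(0.00836)³) = 7.165×10^7 Pa.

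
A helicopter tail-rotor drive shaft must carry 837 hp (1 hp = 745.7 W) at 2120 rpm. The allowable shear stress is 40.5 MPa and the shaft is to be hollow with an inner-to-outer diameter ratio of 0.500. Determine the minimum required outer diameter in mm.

ω = 2π·2120/60 = 222.0 rad/s, so T = P/ω = 837×745.7 / 222.0 = 2811 N·m.
For a hollow shaft with d_i/d_o = 0.500: τ_max = 16T/(π d_o³ (1−k⁴)), so d_o = [16T/(π τ_allow (1−k⁴))]^(1/3) = [16·2811/(π·4.05×10^7·0.9375)]^(1/3) = 0.07225 m.

72.2 mm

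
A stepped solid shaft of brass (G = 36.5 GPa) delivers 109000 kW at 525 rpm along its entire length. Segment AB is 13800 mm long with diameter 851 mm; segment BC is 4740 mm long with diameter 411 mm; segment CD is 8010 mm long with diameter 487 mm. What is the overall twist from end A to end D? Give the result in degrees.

10.6°

ω = 2π·525/60 = 54.98 rad/s, so T = P/ω = 109000×10³ / 54.98 = 1.983e6 N·m.
J_AB = π(0.851)⁴/32 = 0.0515 m⁴; J_BC = π(0.411)⁴/32 = 2.80×10^-3 m⁴; J_CD = π(0.487)⁴/32 = 5.52×10^-3 m⁴.
θ = (T/G)·Σ L_i/J_i = (1.983e6/36.5×10⁹)·(13.8/0.0515 + 4.74/2.80×10^-3 + 8.01/5.52×10^-3) = 0.1853 rad.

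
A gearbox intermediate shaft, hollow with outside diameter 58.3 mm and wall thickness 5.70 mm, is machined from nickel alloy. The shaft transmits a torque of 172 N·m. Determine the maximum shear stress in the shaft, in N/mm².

7.61 N/mm²

J = π(d_o⁴ − d_i⁴)/32 = π(0.0583⁴ − 0.0469⁴)/32 = 6.592×10^-7 m⁴.
τ_max = T·r/J = 172.0 × 0.0291 / 6.592×10^-7 = 7.606×10^6 Pa.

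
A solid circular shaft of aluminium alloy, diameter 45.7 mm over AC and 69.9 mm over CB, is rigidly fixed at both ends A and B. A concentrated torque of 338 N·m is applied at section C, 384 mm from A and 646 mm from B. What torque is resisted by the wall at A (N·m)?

Compatibility: T_A·a/J_AC = T_B·b/J_CB with T_A + T_B = T₀.
J_AC = 4.28×10^-7 m⁴, J_CB = 2.34×10^-6 m⁴, so T_A = T₀·(J_AC/a)/((J_AC/a)+(J_CB/b)) = 79.47 N·m, T_B = 258.5 N·m.

79.5 N·m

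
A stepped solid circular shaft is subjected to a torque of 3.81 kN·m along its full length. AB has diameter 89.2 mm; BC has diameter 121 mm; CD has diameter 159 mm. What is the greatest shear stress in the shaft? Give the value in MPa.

27.3 MPa

Under the same torque, τ_max = 16T/(πd³) is largest where d is smallest — segment AB (d = 89.2 mm).
τ_max = 16·3810/(π·(0.0892)³) = 2.734×10^7 Pa.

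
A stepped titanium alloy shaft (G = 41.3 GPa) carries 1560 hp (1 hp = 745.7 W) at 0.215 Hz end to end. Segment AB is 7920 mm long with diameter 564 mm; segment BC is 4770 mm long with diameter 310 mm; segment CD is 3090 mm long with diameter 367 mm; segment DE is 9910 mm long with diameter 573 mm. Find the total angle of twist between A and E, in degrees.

10.4°

ω = 2π·0.215 = 1.351 rad/s, so T = P/ω = 1560×745.7 / 1.351 = 861100 N·m.
J_AB = π(0.564)⁴/32 = 9.93×10^-3 m⁴; J_BC = π(0.310)⁴/32 = 9.07×10^-4 m⁴; J_CD = π(0.367)⁴/32 = 1.78×10^-3 m⁴; J_DE = π(0.573)⁴/32 = 0.0106 m⁴.
θ = (T/G)·Σ L_i/J_i = (861100/41.3×10⁹)·(7.92/9.93×10^-3 + 4.77/9.07×10^-4 + 3.09/1.78×10^-3 + 9.91/0.0106) = 0.1820 rad.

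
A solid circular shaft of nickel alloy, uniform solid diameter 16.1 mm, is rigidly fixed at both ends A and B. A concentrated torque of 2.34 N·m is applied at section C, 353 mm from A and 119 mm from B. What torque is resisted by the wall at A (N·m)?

With uniform GJ and both ends fixed, compatibility θ_AC = θ_CB gives T_A·a = T_B·b, together with T_A + T_B = T₀.
T_A = T₀·b/(a+b) = 2.340·119/472.0 = 0.5900 N·m; T_B = 1.750 N·m.

0.590 N·m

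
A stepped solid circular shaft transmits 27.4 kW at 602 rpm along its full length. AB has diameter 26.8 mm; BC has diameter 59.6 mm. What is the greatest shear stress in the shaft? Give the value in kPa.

115000 kPa

ω = 2π·602/60 = 63.04 rad/s, so T = P/ω = 27.4×10³ / 63.04 = 434.6 N·m.
Under the same torque, τ_max = 16T/(πd³) is largest where d is smallest — segment AB (d = 26.8 mm).
τ_max = 16·434.6/(π·(0.0268)³) = 1.150×10^8 Pa.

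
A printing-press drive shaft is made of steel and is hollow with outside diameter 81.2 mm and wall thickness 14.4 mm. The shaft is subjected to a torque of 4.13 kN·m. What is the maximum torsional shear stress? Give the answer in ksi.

6.89 ksi

J = π(d_o⁴ − d_i⁴)/32 = π(0.0812⁴ − 0.0524⁴)/32 = 3.528×10^-6 m⁴.
τ_max = T·r/J = 4130 × 0.0406 / 3.528×10^-6 = 4.753×10^7 Pa.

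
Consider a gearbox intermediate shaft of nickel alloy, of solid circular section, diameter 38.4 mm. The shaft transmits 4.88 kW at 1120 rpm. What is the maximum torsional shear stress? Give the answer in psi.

543 psi

ω = 2π·1120/60 = 117.3 rad/s, so T = P/ω = 4.88×10³ / 117.3 = 41.61 N·m.
J = πd⁴/32 = π(0.0384)⁴/32 = 2.135×10^-7 m⁴.
τ_max = T·r/J = 41.61 × 0.0192 / 2.135×10^-7 = 3.742×10^6 Pa.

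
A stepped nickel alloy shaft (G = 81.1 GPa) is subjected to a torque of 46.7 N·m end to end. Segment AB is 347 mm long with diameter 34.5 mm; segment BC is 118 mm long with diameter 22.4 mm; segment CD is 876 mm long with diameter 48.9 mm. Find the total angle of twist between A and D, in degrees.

J_AB = π(0.0345)⁴/32 = 1.39×10^-7 m⁴; J_BC = π(0.0224)⁴/32 = 2.47×10^-8 m⁴; J_CD = π(0.0489)⁴/32 = 5.61×10^-7 m⁴.
θ = (T/G)·Σ L_i/J_i = (46.70/81.1×10⁹)·(0.347/1.39×10^-7 + 0.118/2.47×10^-8 + 0.876/5.61×10^-7) = 5.084×10^-3 rad.

0.291°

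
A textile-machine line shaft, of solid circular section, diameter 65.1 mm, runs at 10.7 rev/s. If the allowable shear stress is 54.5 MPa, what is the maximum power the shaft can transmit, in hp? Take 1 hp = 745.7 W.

266 hp

J = πd⁴/32 = π(0.0651)⁴/32 = 1.763×10^-6 m⁴.
T_max = τ_allow·J/r = 5.45×10^7 × 1.763×10^-6 / 0.0325 = 2952 N·m.
ω = 2π·10.7 = 67.23 rad/s, so P_max = T_max·ω = 1.985×10^5 W.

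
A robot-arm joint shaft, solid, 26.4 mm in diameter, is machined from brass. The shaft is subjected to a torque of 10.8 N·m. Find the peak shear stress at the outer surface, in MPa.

2.99 MPa

J = πd⁴/32 = π(0.0264)⁴/32 = 4.769×10^-8 m⁴.
τ_max = T·r/J = 10.80 × 0.0132 / 4.769×10^-8 = 2.989×10^6 Pa.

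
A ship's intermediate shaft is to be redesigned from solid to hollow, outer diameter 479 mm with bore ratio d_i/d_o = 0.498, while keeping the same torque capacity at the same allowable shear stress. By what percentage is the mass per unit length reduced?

Equal τ_max and T ⇒ the solid shaft needs d_s³ = d_o³(1−k⁴), so d_s = 479·(1−0.498⁴)^(1/3) = 469.0 mm.
Area ratio A_h/A_s = d_o²(1−k²)/d_s² = (1−k²)/(1−k⁴)^(2/3) = 0.7845.
Mass saving = 1 − 0.7845 = 21.5 %.

21.5 %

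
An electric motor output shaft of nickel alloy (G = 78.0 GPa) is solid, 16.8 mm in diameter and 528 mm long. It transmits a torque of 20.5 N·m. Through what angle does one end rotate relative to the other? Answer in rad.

J = πd⁴/32 = π(0.0168)⁴/32 = 7.821×10^-9 m⁴.
θ = T·L/(G·J) = 20.50 × 0.528 / (78.0×10⁹ × 7.821×10^-9) = 0.01774 rad.

0.0177 rad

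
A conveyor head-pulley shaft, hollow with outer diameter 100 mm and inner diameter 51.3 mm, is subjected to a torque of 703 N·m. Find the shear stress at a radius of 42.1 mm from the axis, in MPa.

3.24 MPa

J = π(d_o⁴ − d_i⁴)/32 = π(0.100⁴ − 0.0513⁴)/32 = 9.138×10^-6 m⁴.
Shear stress varies linearly with radius: τ = T·r/J = 703.0 × 0.0421 / 9.138×10^-6 = 3.239×10^6 Pa.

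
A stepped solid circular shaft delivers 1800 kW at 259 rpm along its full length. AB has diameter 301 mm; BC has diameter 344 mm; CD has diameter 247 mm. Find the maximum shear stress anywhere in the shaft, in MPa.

ω = 2π·259/60 = 27.12 rad/s, so T = P/ω = 1800×10³ / 27.12 = 66370 N·m.
Under the same torque, τ_max = 16T/(πd³) is largest where d is smallest — segment CD (d = 247 mm).
τ_max = 16·66370/(π·(0.247)³) = 2.243×10^7 Pa.

22.4 MPa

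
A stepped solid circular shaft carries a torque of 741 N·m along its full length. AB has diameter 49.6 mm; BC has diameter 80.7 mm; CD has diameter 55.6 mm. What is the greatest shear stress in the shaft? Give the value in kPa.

Under the same torque, τ_max = 16T/(πd³) is largest where d is smallest — segment AB (d = 49.6 mm).
τ_max = 16·741.0/(π·(0.0496)³) = 3.093×10^7 Pa.

30900 kPa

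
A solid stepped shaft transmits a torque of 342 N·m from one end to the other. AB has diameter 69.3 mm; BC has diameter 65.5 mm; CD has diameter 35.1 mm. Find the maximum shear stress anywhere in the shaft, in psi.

5840 psi

Under the same torque, τ_max = 16T/(πd³) is largest where d is smallest — segment CD (d = 35.1 mm).
τ_max = 16·342.0/(π·(0.0351)³) = 4.028×10^7 Pa.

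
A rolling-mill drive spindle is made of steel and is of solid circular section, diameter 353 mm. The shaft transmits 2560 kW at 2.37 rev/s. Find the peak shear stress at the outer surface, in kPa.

ω = 2π·2.37 = 14.89 rad/s, so T = P/ω = 2560×10³ / 14.89 = 171900 N·m.
J = πd⁴/32 = π(0.353)⁴/32 = 1.524×10^-3 m⁴.
τ_max = T·r/J = 171900 × 0.176 / 1.524×10^-3 = 1.990×10^7 Pa.

19900 kPa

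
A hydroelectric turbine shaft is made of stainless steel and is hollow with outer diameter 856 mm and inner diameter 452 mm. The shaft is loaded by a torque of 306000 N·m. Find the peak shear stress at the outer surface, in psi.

J = π(d_o⁴ − d_i⁴)/32 = π(0.856⁴ − 0.452⁴)/32 = 0.04861 m⁴.
τ_max = T·r/J = 306000 × 0.428 / 0.04861 = 2.694×10^6 Pa.

391 psi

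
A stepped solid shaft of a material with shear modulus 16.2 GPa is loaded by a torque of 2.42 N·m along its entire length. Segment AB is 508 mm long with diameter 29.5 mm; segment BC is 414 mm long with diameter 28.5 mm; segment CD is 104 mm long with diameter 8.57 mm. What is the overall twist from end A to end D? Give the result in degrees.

J_AB = π(0.0295)⁴/32 = 7.44×10^-8 m⁴; J_BC = π(0.0285)⁴/32 = 6.48×10^-8 m⁴; J_CD = π(0.00857)⁴/32 = 5.30×10^-10 m⁴.
θ = (T/G)·Σ L_i/J_i = (2.420/16.2×10⁹)·(0.508/7.44×10^-8 + 0.414/6.48×10^-8 + 0.104/5.30×10^-10) = 0.03131 rad.

1.79°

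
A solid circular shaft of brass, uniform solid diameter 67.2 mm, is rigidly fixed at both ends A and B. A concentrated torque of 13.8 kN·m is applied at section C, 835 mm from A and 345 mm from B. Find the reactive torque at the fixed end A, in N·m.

With uniform GJ and both ends fixed, compatibility θ_AC = θ_CB gives T_A·a = T_B·b, together with T_A + T_B = T₀.
T_A = T₀·b/(a+b) = 13800·345/1180 = 4035 N·m; T_B = 9765 N·m.

4030 N·m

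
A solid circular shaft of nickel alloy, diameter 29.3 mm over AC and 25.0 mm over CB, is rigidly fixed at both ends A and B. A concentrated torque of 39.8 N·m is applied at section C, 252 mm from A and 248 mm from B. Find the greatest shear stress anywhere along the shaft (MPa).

5.24 MPa

Compatibility: T_A·a/J_AC = T_B·b/J_CB with T_A + T_B = T₀.
J_AC = 7.24×10^-8 m⁴, J_CB = 3.83×10^-8 m⁴, so T_A = T₀·(J_AC/a)/((J_AC/a)+(J_CB/b)) = 25.87 N·m, T_B = 13.93 N·m.
τ in each portion: τ_AC = 5.24×10^6 Pa, τ_CB = 4.54×10^6 Pa; maximum is in AC.
τ_max = T_AC·r/J = 25.87·0.0146/7.24×10^-8 = 5.238×10^6 Pa.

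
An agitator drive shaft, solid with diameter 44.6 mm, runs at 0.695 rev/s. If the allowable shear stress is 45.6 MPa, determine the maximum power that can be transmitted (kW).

3.47 kW

J = πd⁴/32 = π(0.0446)⁴/32 = 3.885×10^-7 m⁴.
T_max = τ_allow·J/r = 4.56×10^7 × 3.885×10^-7 / 0.0223 = 794.3 N·m.
ω = 2π·0.695 = 4.367 rad/s, so P_max = T_max·ω = 3469 W.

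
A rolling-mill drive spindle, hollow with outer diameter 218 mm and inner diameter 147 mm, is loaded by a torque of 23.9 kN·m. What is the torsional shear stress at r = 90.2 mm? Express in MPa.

12.3 MPa

J = π(d_o⁴ − d_i⁴)/32 = π(0.218⁴ − 0.147⁴)/32 = 1.759×10^-4 m⁴.
Shear stress varies linearly with radius: τ = T·r/J = 23900 × 0.0902 / 1.759×10^-4 = 1.226×10^7 Pa.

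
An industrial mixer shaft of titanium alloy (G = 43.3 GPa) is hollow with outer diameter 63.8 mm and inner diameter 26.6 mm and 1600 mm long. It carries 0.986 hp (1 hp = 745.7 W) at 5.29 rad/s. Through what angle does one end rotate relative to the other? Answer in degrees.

ω = 5.29 rad/s, so T = P/ω = 0.986×745.7 / 5.290 = 139.0 N·m.
J = π(d_o⁴ − d_i⁴)/32 = π(0.0638⁴ − 0.0266⁴)/32 = 1.577×10^-6 m⁴.
θ = T·L/(G·J) = 139.0 × 1.60 / (43.3×10⁹ × 1.577×10^-6) = 3.256×10^-3 rad.

0.187°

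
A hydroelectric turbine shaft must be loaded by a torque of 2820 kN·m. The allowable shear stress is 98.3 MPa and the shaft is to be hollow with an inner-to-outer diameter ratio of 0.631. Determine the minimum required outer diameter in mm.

For a hollow shaft with d_i/d_o = 0.631: τ_max = 16T/(π d_o³ (1−k⁴)), so d_o = [16T/(π τ_allow (1−k⁴))]^(1/3) = [16·2.820e6/(π·9.83×10^7·0.8415)]^(1/3) = 0.5579 m.

558 mm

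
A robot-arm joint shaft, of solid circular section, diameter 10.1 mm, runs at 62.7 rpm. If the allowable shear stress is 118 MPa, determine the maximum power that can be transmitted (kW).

J = πd⁴/32 = π(0.0101)⁴/32 = 1.022×10^-9 m⁴.
T_max = τ_allow·J/r = 1.18×10^8 × 1.022×10^-9 / 0.00505 = 23.87 N·m.
ω = 2π·62.7/60 = 6.566 rad/s, so P_max = T_max·ω = 156.7 W.

0.157 kW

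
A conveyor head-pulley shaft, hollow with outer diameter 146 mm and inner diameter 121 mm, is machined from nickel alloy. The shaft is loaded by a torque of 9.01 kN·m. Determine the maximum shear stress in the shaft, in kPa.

J = π(d_o⁴ − d_i⁴)/32 = π(0.146⁴ − 0.121⁴)/32 = 2.356×10^-5 m⁴.
τ_max = T·r/J = 9010 × 0.0730 / 2.356×10^-5 = 2.791×10^7 Pa.

27900 kPa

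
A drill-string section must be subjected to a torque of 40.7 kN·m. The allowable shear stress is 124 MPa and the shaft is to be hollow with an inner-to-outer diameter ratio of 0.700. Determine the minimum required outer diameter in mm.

130 mm

For a hollow shaft with d_i/d_o = 0.700: τ_max = 16T/(π d_o³ (1−k⁴)), so d_o = [16T/(π τ_allow (1−k⁴))]^(1/3) = [16·40700/(π·1.24×10^8·0.7599)]^(1/3) = 0.1301 m.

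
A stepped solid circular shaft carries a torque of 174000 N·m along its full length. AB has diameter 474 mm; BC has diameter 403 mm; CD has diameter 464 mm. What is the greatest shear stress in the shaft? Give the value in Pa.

1.35e7 Pa

Under the same torque, τ_max = 16T/(πd³) is largest where d is smallest — segment BC (d = 403 mm).
τ_max = 16·174000/(π·(0.403)³) = 1.354×10^7 Pa.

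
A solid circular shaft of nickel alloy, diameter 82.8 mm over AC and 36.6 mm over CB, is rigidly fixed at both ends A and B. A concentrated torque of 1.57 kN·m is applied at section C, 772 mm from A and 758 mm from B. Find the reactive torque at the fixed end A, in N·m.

Compatibility: T_A·a/J_AC = T_B·b/J_CB with T_A + T_B = T₀.
J_AC = 4.61×10^-6 m⁴, J_CB = 1.76×10^-7 m⁴, so T_A = T₀·(J_AC/a)/((J_AC/a)+(J_CB/b)) = 1511 N·m, T_B = 58.76 N·m.

1510 N·m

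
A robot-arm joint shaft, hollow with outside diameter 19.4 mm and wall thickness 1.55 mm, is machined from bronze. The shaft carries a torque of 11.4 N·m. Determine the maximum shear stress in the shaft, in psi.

2300 psi

J = π(d_o⁴ − d_i⁴)/32 = π(0.0194⁴ − 0.0163⁴)/32 = 6.976×10^-9 m⁴.
τ_max = T·r/J = 11.40 × 0.00970 / 6.976×10^-9 = 1.585×10^7 Pa.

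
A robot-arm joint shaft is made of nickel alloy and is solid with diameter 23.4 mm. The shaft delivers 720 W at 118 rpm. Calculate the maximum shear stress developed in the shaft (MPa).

ω = 2π·118/60 = 12.36 rad/s, so T = P/ω = 720 / 12.36 = 58.27 N·m.
J = πd⁴/32 = π(0.0234)⁴/32 = 2.943×10^-8 m⁴.
τ_max = T·r/J = 58.27 × 0.0117 / 2.943×10^-8 = 2.316×10^7 Pa.

23.2 MPa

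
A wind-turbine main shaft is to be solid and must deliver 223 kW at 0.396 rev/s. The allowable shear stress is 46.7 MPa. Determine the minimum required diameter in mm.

214 mm

ω = 2π·0.396 = 2.488 rad/s, so T = P/ω = 223×10³ / 2.488 = 89630 N·m.
For a solid shaft τ_max = 16T/(πd³), so d = (16T/(π τ_allow))^(1/3) = (16·89630/(π·4.67×10^7))^(1/3) = 0.2138 m.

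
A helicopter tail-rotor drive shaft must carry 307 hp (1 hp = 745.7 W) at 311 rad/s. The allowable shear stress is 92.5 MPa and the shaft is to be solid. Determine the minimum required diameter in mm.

34.3 mm

ω = 311 rad/s, so T = P/ω = 307×745.7 / 311.0 = 736.1 N·m.
For a solid shaft τ_max = 16T/(πd³), so d = (16T/(π τ_allow))^(1/3) = (16·736.1/(π·9.25×10^7))^(1/3) = 0.03435 m.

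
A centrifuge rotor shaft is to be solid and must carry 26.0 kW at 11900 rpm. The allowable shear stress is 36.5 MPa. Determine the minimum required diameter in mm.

ω = 2π·11900/60 = 1246 rad/s, so T = P/ω = 26.0×10³ / 1246 = 20.86 N·m.
For a solid shaft τ_max = 16T/(πd³), so d = (16T/(π τ_allow))^(1/3) = (16·20.86/(π·3.65×10^7))^(1/3) = 0.01428 m.

14.3 mm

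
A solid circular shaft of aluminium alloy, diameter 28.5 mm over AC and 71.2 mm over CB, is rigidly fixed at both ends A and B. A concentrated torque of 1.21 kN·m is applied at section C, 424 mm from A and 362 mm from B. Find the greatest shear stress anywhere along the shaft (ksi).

Compatibility: T_A·a/J_AC = T_B·b/J_CB with T_A + T_B = T₀.
J_AC = 6.48×10^-8 m⁴, J_CB = 2.52×10^-6 m⁴, so T_A = T₀·(J_AC/a)/((J_AC/a)+(J_CB/b)) = 25.95 N·m, T_B = 1184 N·m.
τ in each portion: τ_AC = 5.71×10^6 Pa, τ_CB = 1.67×10^7 Pa; maximum is in CB.
τ_max = T_CB·r/J = 1184·0.0356/2.52×10^-6 = 1.671×10^7 Pa.

2.42 ksi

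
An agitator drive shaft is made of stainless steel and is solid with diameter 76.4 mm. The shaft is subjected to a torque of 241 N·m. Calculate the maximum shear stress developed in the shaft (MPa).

J = πd⁴/32 = π(0.0764)⁴/32 = 3.345×10^-6 m⁴.
τ_max = T·r/J = 241.0 × 0.0382 / 3.345×10^-6 = 2.752×10^6 Pa.

2.75 MPa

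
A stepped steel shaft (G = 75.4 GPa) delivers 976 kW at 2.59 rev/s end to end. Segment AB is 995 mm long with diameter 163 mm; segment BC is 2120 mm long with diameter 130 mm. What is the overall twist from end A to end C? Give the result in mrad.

71.6 mrad

ω = 2π·2.59 = 16.27 rad/s, so T = P/ω = 976×10³ / 16.27 = 59970 N·m.
J_AB = π(0.163)⁴/32 = 6.93×10^-5 m⁴; J_BC = π(0.130)⁴/32 = 2.80×10^-5 m⁴.
θ = (T/G)·Σ L_i/J_i = (59970/75.4×10⁹)·(0.995/6.93×10^-5 + 2.12/2.80×10^-5) = 0.07156 rad.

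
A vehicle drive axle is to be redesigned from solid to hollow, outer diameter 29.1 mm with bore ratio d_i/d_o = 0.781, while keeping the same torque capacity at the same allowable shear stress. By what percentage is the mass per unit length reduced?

46.8 %

Equal τ_max and T ⇒ the solid shaft needs d_s³ = d_o³(1−k⁴), so d_s = 29.1·(1−0.781⁴)^(1/3) = 24.92 mm.
Area ratio A_h/A_s = d_o²(1−k²)/d_s² = (1−k²)/(1−k⁴)^(2/3) = 0.5319.
Mass saving = 1 − 0.5319 = 46.8 %.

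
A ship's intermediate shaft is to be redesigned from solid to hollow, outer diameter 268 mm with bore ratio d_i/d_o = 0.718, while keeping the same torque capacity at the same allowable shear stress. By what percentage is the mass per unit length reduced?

Equal τ_max and T ⇒ the solid shaft needs d_s³ = d_o³(1−k⁴), so d_s = 268·(1−0.718⁴)^(1/3) = 241.8 mm.
Area ratio A_h/A_s = d_o²(1−k²)/d_s² = (1−k²)/(1−k⁴)^(2/3) = 0.5953.
Mass saving = 1 − 0.5953 = 40.5 %.

40.5 %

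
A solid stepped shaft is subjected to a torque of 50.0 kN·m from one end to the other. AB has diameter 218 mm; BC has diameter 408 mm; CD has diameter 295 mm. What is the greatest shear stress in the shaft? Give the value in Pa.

Under the same torque, τ_max = 16T/(πd³) is largest where d is smallest — segment AB (d = 218 mm).
τ_max = 16·50000/(π·(0.218)³) = 2.458×10^7 Pa.

2.46e7 Pa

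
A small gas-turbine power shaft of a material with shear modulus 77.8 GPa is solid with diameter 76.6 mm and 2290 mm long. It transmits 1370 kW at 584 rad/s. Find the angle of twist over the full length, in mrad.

20.4 mrad

ω = 584 rad/s, so T = P/ω = 1370×10³ / 584.0 = 2346 N·m.
J = πd⁴/32 = π(0.0766)⁴/32 = 3.380×10^-6 m⁴.
θ = T·L/(G·J) = 2346 × 2.29 / (77.8×10⁹ × 3.380×10^-6) = 0.02043 rad.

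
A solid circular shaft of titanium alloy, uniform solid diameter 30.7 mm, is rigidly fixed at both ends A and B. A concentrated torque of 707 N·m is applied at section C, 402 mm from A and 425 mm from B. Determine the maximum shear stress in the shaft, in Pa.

With uniform GJ and both ends fixed, compatibility θ_AC = θ_CB gives T_A·a = T_B·b, together with T_A + T_B = T₀.
T_A = T₀·b/(a+b) = 707.0·425/827.0 = 363.3 N·m; T_B = 343.7 N·m.
τ in each portion: τ_AC = 6.40×10^7 Pa, τ_CB = 6.05×10^7 Pa; maximum is in AC.
τ_max = T_AC·r/J = 363.3·0.0153/8.72×10^-8 = 6.395×10^7 Pa.

6.40e7 Pa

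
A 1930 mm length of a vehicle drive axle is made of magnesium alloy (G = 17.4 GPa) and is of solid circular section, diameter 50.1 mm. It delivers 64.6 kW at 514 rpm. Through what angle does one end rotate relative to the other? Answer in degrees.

ω = 2π·514/60 = 53.83 rad/s, so T = P/ω = 64.6×10³ / 53.83 = 1200 N·m.
J = πd⁴/32 = π(0.0501)⁴/32 = 6.185×10^-7 m⁴.
θ = T·L/(G·J) = 1200 × 1.93 / (17.4×10⁹ × 6.185×10^-7) = 0.2152 rad.

12.3°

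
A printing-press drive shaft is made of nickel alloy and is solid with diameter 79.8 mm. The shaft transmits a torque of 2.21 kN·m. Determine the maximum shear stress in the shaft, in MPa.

J = πd⁴/32 = π(0.0798)⁴/32 = 3.981×10^-6 m⁴.
τ_max = T·r/J = 2210 × 0.0399 / 3.981×10^-6 = 2.215×10^7 Pa.

22.1 MPa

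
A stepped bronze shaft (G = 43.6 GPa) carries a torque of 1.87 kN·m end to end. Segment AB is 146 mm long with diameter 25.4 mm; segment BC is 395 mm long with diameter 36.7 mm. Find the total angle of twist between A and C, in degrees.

14.2°

J_AB = π(0.0254)⁴/32 = 4.09×10^-8 m⁴; J_BC = π(0.0367)⁴/32 = 1.78×10^-7 m⁴.
θ = (T/G)·Σ L_i/J_i = (1870/43.6×10⁹)·(0.146/4.09×10^-8 + 0.395/1.78×10^-7) = 0.2484 rad.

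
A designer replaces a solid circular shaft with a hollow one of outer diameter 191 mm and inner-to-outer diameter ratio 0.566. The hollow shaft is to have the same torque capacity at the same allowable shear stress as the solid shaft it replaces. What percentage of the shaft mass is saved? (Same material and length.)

26.9 %

Equal τ_max and T ⇒ the solid shaft needs d_s³ = d_o³(1−k⁴), so d_s = 191·(1−0.566⁴)^(1/3) = 184.2 mm.
Area ratio A_h/A_s = d_o²(1−k²)/d_s² = (1−k²)/(1−k⁴)^(2/3) = 0.7305.
Mass saving = 1 − 0.7305 = 26.9 %.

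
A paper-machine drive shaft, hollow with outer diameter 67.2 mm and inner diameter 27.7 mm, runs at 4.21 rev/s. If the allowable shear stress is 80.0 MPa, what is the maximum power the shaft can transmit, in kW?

122 kW

J = π(d_o⁴ − d_i⁴)/32 = π(0.0672⁴ − 0.0277⁴)/32 = 1.944×10^-6 m⁴.
T_max = τ_allow·J/r = 8.00×10^7 × 1.944×10^-6 / 0.0336 = 4629 N·m.
ω = 2π·4.21 = 26.45 rad/s, so P_max = T_max·ω = 1.225×10^5 W.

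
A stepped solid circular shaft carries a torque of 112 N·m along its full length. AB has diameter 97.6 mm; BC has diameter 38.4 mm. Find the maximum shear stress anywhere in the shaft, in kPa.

Under the same torque, τ_max = 16T/(πd³) is largest where d is smallest — segment BC (d = 38.4 mm).
τ_max = 16·112.0/(π·(0.0384)³) = 1.007×10^7 Pa.

10100 kPa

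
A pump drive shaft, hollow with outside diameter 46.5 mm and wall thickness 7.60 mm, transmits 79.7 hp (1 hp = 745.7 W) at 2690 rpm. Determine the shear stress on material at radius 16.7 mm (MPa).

ω = 2π·2690/60 = 281.7 rad/s, so T = P/ω = 79.7×745.7 / 281.7 = 211.0 N·m.
J = π(d_o⁴ − d_i⁴)/32 = π(0.0465⁴ − 0.0313⁴)/32 = 3.648×10^-7 m⁴.
Shear stress varies linearly with radius: τ = T·r/J = 211.0 × 0.0167 / 3.648×10^-7 = 9.659×10^6 Pa.

9.66 MPa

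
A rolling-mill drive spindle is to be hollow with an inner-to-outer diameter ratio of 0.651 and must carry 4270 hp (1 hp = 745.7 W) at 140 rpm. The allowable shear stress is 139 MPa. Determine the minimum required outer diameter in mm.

213 mm

ω = 2π·140/60 = 14.66 rad/s, so T = P/ω = 4270×745.7 / 14.66 = 217200 N·m.
For a hollow shaft with d_i/d_o = 0.651: τ_max = 16T/(π d_o³ (1−k⁴)), so d_o = [16T/(π τ_allow (1−k⁴))]^(1/3) = [16·217200/(π·1.39×10^8·0.8204)]^(1/3) = 0.2133 m.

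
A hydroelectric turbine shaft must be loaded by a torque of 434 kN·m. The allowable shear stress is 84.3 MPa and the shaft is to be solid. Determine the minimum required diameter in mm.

297 mm

For a solid shaft τ_max = 16T/(πd³), so d = (16T/(π τ_allow))^(1/3) = (16·434000/(π·8.43×10^7))^(1/3) = 0.2971 m.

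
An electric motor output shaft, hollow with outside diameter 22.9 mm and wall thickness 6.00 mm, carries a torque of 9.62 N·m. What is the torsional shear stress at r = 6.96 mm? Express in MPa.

2.61 MPa

J = π(d_o⁴ − d_i⁴)/32 = π(0.0229⁴ − 0.0109⁴)/32 = 2.561×10^-8 m⁴.
Shear stress varies linearly with radius: τ = T·r/J = 9.620 × 0.00696 / 2.561×10^-8 = 2.614×10^6 Pa.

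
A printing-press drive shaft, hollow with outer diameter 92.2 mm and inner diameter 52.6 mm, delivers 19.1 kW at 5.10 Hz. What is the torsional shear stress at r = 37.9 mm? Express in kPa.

3560 kPa

ω = 2π·5.10 = 32.04 rad/s, so T = P/ω = 19.1×10³ / 32.04 = 596.1 N·m.
J = π(d_o⁴ − d_i⁴)/32 = π(0.0922⁴ − 0.0526⁴)/32 = 6.343×10^-6 m⁴.
Shear stress varies linearly with radius: τ = T·r/J = 596.1 × 0.0379 / 6.343×10^-6 = 3.561×10^6 Pa.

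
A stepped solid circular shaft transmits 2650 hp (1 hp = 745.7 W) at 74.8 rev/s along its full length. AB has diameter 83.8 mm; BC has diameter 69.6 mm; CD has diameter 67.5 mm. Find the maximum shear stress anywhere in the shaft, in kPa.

69600 kPa

ω = 2π·74.8 = 470.0 rad/s, so T = P/ω = 2650×745.7 / 470.0 = 4205 N·m.
Under the same torque, τ_max = 16T/(πd³) is largest where d is smallest — segment CD (d = 67.5 mm).
τ_max = 16·4205/(π·(0.0675)³) = 6.963×10^7 Pa.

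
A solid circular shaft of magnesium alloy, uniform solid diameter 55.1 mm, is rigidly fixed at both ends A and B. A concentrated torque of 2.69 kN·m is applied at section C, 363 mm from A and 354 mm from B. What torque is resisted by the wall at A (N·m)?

With uniform GJ and both ends fixed, compatibility θ_AC = θ_CB gives T_A·a = T_B·b, together with T_A + T_B = T₀.
T_A = T₀·b/(a+b) = 2690·354/717.0 = 1328 N·m; T_B = 1362 N·m.

1330 N·m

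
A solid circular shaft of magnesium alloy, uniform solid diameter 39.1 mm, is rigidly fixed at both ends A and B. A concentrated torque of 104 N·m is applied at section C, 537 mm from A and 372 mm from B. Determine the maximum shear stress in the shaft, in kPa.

5230 kPa

With uniform GJ and both ends fixed, compatibility θ_AC = θ_CB gives T_A·a = T_B·b, together with T_A + T_B = T₀.
T_A = T₀·b/(a+b) = 104.0·372/909.0 = 42.56 N·m; T_B = 61.44 N·m.
τ in each portion: τ_AC = 3.63×10^6 Pa, τ_CB = 5.23×10^6 Pa; maximum is in CB.
τ_max = T_CB·r/J = 61.44·0.0196/2.29×10^-7 = 5.235×10^6 Pa.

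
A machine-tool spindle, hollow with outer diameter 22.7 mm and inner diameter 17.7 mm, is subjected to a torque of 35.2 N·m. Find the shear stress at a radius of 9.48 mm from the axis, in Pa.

J = π(d_o⁴ − d_i⁴)/32 = π(0.0227⁴ − 0.0177⁴)/32 = 1.643×10^-8 m⁴.
Shear stress varies linearly with radius: τ = T·r/J = 35.20 × 0.00948 / 1.643×10^-8 = 2.031×10^7 Pa.

2.03e7 Pa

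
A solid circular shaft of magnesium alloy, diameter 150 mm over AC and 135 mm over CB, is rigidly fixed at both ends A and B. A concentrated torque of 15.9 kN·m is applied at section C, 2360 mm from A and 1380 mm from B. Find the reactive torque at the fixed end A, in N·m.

Compatibility: T_A·a/J_AC = T_B·b/J_CB with T_A + T_B = T₀.
J_AC = 4.97×10^-5 m⁴, J_CB = 3.26×10^-5 m⁴, so T_A = T₀·(J_AC/a)/((J_AC/a)+(J_CB/b)) = 7493 N·m, T_B = 8407 N·m.

7490 N·m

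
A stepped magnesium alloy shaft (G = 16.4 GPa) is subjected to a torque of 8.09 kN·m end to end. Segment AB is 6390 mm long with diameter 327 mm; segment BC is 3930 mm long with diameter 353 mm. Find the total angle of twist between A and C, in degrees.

J_AB = π(0.327)⁴/32 = 1.12×10^-3 m⁴; J_BC = π(0.353)⁴/32 = 1.52×10^-3 m⁴.
θ = (T/G)·Σ L_i/J_i = (8090/16.4×10⁹)·(6.39/1.12×10^-3 + 3.93/1.52×10^-3) = 4.080×10^-3 rad.

0.234°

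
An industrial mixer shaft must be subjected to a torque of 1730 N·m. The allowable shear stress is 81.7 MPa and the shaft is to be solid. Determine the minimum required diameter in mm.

47.6 mm

For a solid shaft τ_max = 16T/(πd³), so d = (16T/(π τ_allow))^(1/3) = (16·1730/(π·8.17×10^7))^(1/3) = 0.04760 m.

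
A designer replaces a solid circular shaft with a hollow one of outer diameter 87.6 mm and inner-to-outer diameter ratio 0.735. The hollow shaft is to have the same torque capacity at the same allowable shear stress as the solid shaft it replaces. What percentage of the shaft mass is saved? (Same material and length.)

42.1 %

Equal τ_max and T ⇒ the solid shaft needs d_s³ = d_o³(1−k⁴), so d_s = 87.6·(1−0.735⁴)^(1/3) = 78.08 mm.
Area ratio A_h/A_s = d_o²(1−k²)/d_s² = (1−k²)/(1−k⁴)^(2/3) = 0.5787.
Mass saving = 1 − 0.5787 = 42.1 %.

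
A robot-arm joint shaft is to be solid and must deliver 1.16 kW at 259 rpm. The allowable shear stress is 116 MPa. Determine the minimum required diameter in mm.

ω = 2π·259/60 = 27.12 rad/s, so T = P/ω = 1.16×10³ / 27.12 = 42.77 N·m.
For a solid shaft τ_max = 16T/(πd³), so d = (16T/(π τ_allow))^(1/3) = (16·42.77/(π·1.16×10^8))^(1/3) = 0.01234 m.

12.3 mm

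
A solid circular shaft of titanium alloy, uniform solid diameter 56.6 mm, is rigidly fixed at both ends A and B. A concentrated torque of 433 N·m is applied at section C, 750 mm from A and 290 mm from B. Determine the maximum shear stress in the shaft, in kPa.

8770 kPa

With uniform GJ and both ends fixed, compatibility θ_AC = θ_CB gives T_A·a = T_B·b, together with T_A + T_B = T₀.
T_A = T₀·b/(a+b) = 433.0·290/1040 = 120.7 N·m; T_B = 312.3 N·m.
τ in each portion: τ_AC = 3.39×10^6 Pa, τ_CB = 8.77×10^6 Pa; maximum is in CB.
τ_max = T_CB·r/J = 312.3·0.0283/1.01×10^-6 = 8.771×10^6 Pa.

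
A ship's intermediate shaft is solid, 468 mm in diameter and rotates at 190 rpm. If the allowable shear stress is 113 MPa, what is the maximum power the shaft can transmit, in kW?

45300 kW

J = πd⁴/32 = π(0.468)⁴/32 = 4.710×10^-3 m⁴.
T_max = τ_allow·J/r = 1.13×10^8 × 4.710×10^-3 / 0.234 = 2.274e6 N·m.
ω = 2π·190/60 = 19.90 rad/s, so P_max = T_max·ω = 4.525×10^7 W.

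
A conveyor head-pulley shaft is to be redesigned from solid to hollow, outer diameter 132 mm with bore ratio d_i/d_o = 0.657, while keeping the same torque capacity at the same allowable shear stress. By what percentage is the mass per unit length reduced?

34.8 %

Equal τ_max and T ⇒ the solid shaft needs d_s³ = d_o³(1−k⁴), so d_s = 132·(1−0.657⁴)^(1/3) = 123.2 mm.
Area ratio A_h/A_s = d_o²(1−k²)/d_s² = (1−k²)/(1−k⁴)^(2/3) = 0.6521.
Mass saving = 1 − 0.6521 = 34.8 %.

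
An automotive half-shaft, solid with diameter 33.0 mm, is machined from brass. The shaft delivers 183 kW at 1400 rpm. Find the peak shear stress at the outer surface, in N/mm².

ω = 2π·1400/60 = 146.6 rad/s, so T = P/ω = 183×10³ / 146.6 = 1248 N·m.
J = πd⁴/32 = π(0.0330)⁴/32 = 1.164×10^-7 m⁴.
τ_max = T·r/J = 1248 × 0.0165 / 1.164×10^-7 = 1.769×10^8 Pa.

177 N/mm²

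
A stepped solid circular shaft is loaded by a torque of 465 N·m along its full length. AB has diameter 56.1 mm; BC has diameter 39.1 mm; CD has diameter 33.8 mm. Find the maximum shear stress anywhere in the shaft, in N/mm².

Under the same torque, τ_max = 16T/(πd³) is largest where d is smallest — segment CD (d = 33.8 mm).
τ_max = 16·465.0/(π·(0.0338)³) = 6.133×10^7 Pa.

61.3 N/mm²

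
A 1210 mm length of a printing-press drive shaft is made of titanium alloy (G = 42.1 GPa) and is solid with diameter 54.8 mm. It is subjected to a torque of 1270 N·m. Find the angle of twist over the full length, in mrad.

41.2 mrad

J = πd⁴/32 = π(0.0548)⁴/32 = 8.854×10^-7 m⁴.
θ = T·L/(G·J) = 1270 × 1.21 / (42.1×10⁹ × 8.854×10^-7) = 0.04123 rad.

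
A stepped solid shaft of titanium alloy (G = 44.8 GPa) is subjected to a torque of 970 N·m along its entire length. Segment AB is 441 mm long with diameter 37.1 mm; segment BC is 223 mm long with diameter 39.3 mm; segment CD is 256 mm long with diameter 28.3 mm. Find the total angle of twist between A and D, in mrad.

J_AB = π(0.0371)⁴/32 = 1.86×10^-7 m⁴; J_BC = π(0.0393)⁴/32 = 2.34×10^-7 m⁴; J_CD = π(0.0283)⁴/32 = 6.30×10^-8 m⁴.
θ = (T/G)·Σ L_i/J_i = (970.0/44.8×10⁹)·(0.441/1.86×10^-7 + 0.223/2.34×10^-7 + 0.256/6.30×10^-8) = 0.1600 rad.

160 mrad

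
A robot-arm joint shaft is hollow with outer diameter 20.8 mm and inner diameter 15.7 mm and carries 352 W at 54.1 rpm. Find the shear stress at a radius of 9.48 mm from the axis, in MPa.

ω = 2π·54.1/60 = 5.665 rad/s, so T = P/ω = 352 / 5.665 = 62.13 N·m.
J = π(d_o⁴ − d_i⁴)/32 = π(0.0208⁴ − 0.0157⁴)/32 = 1.241×10^-8 m⁴.
Shear stress varies linearly with radius: τ = T·r/J = 62.13 × 0.00948 / 1.241×10^-8 = 4.746×10^7 Pa.

47.5 MPa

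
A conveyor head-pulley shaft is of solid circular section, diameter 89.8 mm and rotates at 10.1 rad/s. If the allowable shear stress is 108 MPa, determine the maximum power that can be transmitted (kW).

J = πd⁴/32 = π(0.0898)⁴/32 = 6.384×10^-6 m⁴.
T_max = τ_allow·J/r = 1.08×10^8 × 6.384×10^-6 / 0.0449 = 15360 N·m.
ω = 10.1 rad/s, so P_max = T_max·ω = 1.551×10^5 W.

155 kW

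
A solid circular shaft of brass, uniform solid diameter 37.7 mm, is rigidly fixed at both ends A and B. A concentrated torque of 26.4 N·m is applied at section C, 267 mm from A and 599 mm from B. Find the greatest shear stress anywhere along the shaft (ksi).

With uniform GJ and both ends fixed, compatibility θ_AC = θ_CB gives T_A·a = T_B·b, together with T_A + T_B = T₀.
T_A = T₀·b/(a+b) = 26.40·599/866.0 = 18.26 N·m; T_B = 8.139 N·m.
τ in each portion: τ_AC = 1.74×10^6 Pa, τ_CB = 7.74×10^5 Pa; maximum is in AC.
τ_max = T_AC·r/J = 18.26·0.0189/1.98×10^-7 = 1.736×10^6 Pa.

0.252 ksi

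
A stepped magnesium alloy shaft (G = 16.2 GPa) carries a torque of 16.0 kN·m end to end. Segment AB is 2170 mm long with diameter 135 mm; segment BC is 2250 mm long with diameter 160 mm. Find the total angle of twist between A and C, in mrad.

100 mrad

J_AB = π(0.135)⁴/32 = 3.26×10^-5 m⁴; J_BC = π(0.160)⁴/32 = 6.43×10^-5 m⁴.
θ = (T/G)·Σ L_i/J_i = (16000/16.2×10⁹)·(2.17/3.26×10^-5 + 2.25/6.43×10^-5) = 0.1003 rad.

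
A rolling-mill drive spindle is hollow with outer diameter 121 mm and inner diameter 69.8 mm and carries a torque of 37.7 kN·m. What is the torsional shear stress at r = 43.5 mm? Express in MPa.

J = π(d_o⁴ − d_i⁴)/32 = π(0.121⁴ − 0.0698⁴)/32 = 1.871×10^-5 m⁴.
Shear stress varies linearly with radius: τ = T·r/J = 37700 × 0.0435 / 1.871×10^-5 = 8.763×10^7 Pa.

87.6 MPa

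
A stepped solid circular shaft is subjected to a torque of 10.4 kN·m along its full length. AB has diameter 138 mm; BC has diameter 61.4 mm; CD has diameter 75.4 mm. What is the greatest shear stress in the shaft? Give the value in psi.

Under the same torque, τ_max = 16T/(πd³) is largest where d is smallest — segment BC (d = 61.4 mm).
τ_max = 16·10400/(π·(0.0614)³) = 2.288×10^8 Pa.

33200 psi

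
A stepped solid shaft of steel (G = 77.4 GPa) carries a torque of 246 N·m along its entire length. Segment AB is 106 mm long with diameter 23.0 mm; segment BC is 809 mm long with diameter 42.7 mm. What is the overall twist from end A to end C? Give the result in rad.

0.0201 rad

J_AB = π(0.0230)⁴/32 = 2.75×10^-8 m⁴; J_BC = π(0.0427)⁴/32 = 3.26×10^-7 m⁴.
θ = (T/G)·Σ L_i/J_i = (246.0/77.4×10⁹)·(0.106/2.75×10^-8 + 0.809/3.26×10^-7) = 0.02014 rad.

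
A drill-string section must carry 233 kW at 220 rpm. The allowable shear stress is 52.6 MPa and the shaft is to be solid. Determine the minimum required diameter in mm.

ω = 2π·220/60 = 23.04 rad/s, so T = P/ω = 233×10³ / 23.04 = 10110 N·m.
For a solid shaft τ_max = 16T/(πd³), so d = (16T/(π τ_allow))^(1/3) = (16·10110/(π·5.26×10^7))^(1/3) = 0.09930 m.

99.3 mm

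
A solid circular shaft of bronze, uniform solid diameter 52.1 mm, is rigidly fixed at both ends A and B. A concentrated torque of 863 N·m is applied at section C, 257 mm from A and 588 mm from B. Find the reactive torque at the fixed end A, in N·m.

601 N·m

With uniform GJ and both ends fixed, compatibility θ_AC = θ_CB gives T_A·a = T_B·b, together with T_A + T_B = T₀.
T_A = T₀·b/(a+b) = 863.0·588/845.0 = 600.5 N·m; T_B = 262.5 N·m.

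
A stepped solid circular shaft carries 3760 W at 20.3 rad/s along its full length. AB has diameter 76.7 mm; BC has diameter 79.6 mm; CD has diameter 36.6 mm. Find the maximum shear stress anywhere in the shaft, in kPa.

19200 kPa

ω = 20.3 rad/s, so T = P/ω = 3760 / 20.30 = 185.2 N·m.
Under the same torque, τ_max = 16T/(πd³) is largest where d is smallest — segment CD (d = 36.6 mm).
τ_max = 16·185.2/(π·(0.0366)³) = 1.924×10^7 Pa.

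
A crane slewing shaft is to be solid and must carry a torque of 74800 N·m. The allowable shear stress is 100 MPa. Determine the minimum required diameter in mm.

For a solid shaft τ_max = 16T/(πd³), so d = (16T/(π τ_allow))^(1/3) = (16·74800/(π·1.00×10^8))^(1/3) = 0.1562 m.

156 mm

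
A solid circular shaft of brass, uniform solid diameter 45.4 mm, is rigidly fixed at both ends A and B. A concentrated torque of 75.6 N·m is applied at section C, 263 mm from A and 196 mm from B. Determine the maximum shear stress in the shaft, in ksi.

0.342 ksi

With uniform GJ and both ends fixed, compatibility θ_AC = θ_CB gives T_A·a = T_B·b, together with T_A + T_B = T₀.
T_A = T₀·b/(a+b) = 75.60·196/459.0 = 32.28 N·m; T_B = 43.32 N·m.
τ in each portion: τ_AC = 1.76×10^6 Pa, τ_CB = 2.36×10^6 Pa; maximum is in CB.
τ_max = T_CB·r/J = 43.32·0.0227/4.17×10^-7 = 2.358×10^6 Pa.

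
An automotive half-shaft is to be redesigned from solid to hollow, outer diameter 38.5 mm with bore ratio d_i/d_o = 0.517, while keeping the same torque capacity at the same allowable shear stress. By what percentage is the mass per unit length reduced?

23.0 %

Equal τ_max and T ⇒ the solid shaft needs d_s³ = d_o³(1−k⁴), so d_s = 38.5·(1−0.517⁴)^(1/3) = 37.56 mm.
Area ratio A_h/A_s = d_o²(1−k²)/d_s² = (1−k²)/(1−k⁴)^(2/3) = 0.7698.
Mass saving = 1 − 0.7698 = 23.0 %.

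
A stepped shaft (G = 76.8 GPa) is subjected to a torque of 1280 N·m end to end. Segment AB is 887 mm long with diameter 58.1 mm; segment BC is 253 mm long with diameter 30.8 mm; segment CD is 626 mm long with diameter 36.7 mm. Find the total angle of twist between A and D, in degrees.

6.85°

J_AB = π(0.0581)⁴/32 = 1.12×10^-6 m⁴; J_BC = π(0.0308)⁴/32 = 8.83×10^-8 m⁴; J_CD = π(0.0367)⁴/32 = 1.78×10^-7 m⁴.
θ = (T/G)·Σ L_i/J_i = (1280/76.8×10⁹)·(0.887/1.12×10^-6 + 0.253/8.83×10^-8 + 0.626/1.78×10^-7) = 0.1195 rad.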